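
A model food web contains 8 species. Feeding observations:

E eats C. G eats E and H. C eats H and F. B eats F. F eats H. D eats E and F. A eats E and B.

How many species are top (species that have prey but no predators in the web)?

Top species (has prey, but nothing eats it): G, A, D.
Count: 3.

3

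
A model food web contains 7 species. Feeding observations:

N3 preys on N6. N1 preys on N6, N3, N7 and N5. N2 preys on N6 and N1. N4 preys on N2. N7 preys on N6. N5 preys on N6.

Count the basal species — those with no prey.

1

Basal species (no prey listed): N6.
Count: 1.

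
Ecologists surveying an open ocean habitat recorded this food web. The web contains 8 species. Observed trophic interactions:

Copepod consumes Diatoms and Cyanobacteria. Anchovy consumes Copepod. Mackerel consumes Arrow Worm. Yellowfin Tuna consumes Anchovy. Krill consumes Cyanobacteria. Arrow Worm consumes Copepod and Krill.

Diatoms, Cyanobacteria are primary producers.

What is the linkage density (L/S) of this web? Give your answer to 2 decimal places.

There are L = 8 links among S = 8 species.
L/S = 8/8 = 1.0000 ≈ 1.00.

L/S = 1.00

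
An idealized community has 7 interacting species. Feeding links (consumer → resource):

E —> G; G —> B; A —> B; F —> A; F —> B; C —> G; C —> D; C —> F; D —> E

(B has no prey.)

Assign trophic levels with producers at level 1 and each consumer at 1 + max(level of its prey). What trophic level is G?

Trophic level 2

B is a producer → level 1.
G eats B → level 2.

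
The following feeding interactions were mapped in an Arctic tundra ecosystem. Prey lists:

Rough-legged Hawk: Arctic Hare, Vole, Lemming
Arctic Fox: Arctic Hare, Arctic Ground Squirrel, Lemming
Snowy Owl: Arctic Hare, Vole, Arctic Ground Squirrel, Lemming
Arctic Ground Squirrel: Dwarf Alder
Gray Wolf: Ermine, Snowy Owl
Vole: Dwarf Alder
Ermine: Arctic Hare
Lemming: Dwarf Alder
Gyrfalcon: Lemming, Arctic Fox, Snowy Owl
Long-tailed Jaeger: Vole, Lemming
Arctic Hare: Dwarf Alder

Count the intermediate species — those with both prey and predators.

7

Intermediate species (has both prey and predators): Arctic Hare, Vole, Arctic Ground Squirrel, Lemming, Ermine, Arctic Fox, Snowy Owl.
Count: 7.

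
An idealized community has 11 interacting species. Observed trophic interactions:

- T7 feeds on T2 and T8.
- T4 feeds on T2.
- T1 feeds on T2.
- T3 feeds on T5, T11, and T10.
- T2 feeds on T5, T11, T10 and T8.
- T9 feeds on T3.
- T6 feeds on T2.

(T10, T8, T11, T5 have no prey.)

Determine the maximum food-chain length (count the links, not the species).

One longest chain: T10 → T2 → T6.
It has 3 species and 2 links.

2 links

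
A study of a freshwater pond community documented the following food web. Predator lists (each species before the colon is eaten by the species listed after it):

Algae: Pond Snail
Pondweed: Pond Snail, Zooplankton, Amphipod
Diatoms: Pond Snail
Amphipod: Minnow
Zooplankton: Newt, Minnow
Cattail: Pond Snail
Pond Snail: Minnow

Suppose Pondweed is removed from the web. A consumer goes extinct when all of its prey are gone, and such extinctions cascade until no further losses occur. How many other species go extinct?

Remove Pondweed.
Round 1: Zooplankton (all prey gone), Amphipod (all prey gone) → extinct.
Round 2: Newt (all prey gone) → extinct.
No further losses. Total secondary extinctions: 3.

3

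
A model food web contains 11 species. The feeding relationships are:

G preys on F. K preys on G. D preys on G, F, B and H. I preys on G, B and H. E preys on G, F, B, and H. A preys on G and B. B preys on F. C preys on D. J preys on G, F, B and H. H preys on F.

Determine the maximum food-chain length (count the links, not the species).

One longest chain: F → H → D → C.
It has 4 species and 3 links.

3 links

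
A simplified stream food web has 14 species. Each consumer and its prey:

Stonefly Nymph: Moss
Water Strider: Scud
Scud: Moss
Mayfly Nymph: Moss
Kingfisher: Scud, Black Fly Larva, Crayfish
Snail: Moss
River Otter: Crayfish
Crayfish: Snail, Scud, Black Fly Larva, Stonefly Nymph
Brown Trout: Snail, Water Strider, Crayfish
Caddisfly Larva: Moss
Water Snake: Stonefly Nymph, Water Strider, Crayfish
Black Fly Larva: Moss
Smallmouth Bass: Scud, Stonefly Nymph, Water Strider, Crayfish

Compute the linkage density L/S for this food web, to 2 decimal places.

There are L = 25 links among S = 14 species.
L/S = 25/14 = 1.7857 ≈ 1.79.

L/S = 1.79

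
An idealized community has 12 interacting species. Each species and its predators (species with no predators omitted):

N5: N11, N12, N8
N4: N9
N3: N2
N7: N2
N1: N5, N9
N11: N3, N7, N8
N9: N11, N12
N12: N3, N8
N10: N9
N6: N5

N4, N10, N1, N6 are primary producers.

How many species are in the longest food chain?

5 species

One longest chain: N1 → N5 → N11 → N3 → N2.
It has 5 species and 4 links.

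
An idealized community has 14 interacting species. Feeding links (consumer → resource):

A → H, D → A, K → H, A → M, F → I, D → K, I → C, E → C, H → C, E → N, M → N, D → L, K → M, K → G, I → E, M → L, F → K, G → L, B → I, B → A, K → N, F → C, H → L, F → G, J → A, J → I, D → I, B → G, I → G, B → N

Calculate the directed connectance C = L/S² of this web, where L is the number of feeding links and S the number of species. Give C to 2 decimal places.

The web has S = 14 species and L = 30 feeding links.
C = L / S² = 30 / 196 = 0.1531 ≈ 0.15.

C = 0.15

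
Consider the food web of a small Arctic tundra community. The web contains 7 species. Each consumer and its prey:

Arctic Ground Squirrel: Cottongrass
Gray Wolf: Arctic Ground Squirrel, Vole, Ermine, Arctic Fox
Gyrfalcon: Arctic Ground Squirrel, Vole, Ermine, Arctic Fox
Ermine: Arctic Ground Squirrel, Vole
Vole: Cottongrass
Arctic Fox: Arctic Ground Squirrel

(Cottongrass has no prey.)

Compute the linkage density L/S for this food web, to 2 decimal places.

L/S = 1.86

There are L = 13 links among S = 7 species.
L/S = 13/7 = 1.8571 ≈ 1.86.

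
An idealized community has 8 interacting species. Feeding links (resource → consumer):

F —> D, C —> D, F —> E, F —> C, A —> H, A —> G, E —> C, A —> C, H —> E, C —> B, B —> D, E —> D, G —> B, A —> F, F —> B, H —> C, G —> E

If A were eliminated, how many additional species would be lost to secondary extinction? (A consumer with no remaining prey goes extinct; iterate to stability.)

7

Remove A.
Round 1: G (all prey gone), F (all prey gone), H (all prey gone) → extinct.
Round 2: E (all prey gone) → extinct.
Round 3: C (all prey gone) → extinct.
Round 4: B (all prey gone) → extinct.
Round 5: D (all prey gone) → extinct.
No further losses. Total secondary extinctions: 7.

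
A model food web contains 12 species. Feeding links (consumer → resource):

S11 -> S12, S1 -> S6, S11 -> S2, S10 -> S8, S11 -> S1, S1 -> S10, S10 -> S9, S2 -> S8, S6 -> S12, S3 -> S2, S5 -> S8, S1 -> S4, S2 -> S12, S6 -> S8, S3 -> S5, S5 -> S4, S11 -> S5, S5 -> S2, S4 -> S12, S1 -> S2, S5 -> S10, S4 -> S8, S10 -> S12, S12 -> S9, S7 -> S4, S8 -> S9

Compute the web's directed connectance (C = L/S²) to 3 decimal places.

The web has S = 12 species and L = 26 feeding links.
C = L / S² = 26 / 144 = 0.1806 ≈ 0.181.

C = 0.181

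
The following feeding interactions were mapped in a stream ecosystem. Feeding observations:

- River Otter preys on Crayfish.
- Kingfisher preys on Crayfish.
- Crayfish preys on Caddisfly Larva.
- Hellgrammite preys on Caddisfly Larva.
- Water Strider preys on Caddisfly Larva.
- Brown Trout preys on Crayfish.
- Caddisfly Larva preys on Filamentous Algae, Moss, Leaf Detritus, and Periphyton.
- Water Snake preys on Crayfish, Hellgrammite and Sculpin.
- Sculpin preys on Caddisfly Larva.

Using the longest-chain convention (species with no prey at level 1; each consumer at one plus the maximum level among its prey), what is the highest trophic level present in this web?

4

Basal resources (level 1): Moss, Leaf Detritus, Periphyton, Filamentous Algae.
Moss → Caddisfly Larva → Crayfish → Water Snake gives Water Snake level 4.
No species has a prey at level 4, so no species reaches level 5.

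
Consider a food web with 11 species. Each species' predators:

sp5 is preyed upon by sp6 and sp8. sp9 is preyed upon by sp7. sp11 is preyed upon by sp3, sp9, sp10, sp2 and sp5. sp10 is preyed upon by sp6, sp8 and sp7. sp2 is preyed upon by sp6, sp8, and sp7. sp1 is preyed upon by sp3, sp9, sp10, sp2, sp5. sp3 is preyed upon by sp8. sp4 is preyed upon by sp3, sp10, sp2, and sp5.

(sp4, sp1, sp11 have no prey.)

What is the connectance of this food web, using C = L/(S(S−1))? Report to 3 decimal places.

C = 0.218

The web has S = 11 species and L = 24 feeding links.
C = L / (S(S−1)) = 24 / 110 = 0.2182 ≈ 0.218.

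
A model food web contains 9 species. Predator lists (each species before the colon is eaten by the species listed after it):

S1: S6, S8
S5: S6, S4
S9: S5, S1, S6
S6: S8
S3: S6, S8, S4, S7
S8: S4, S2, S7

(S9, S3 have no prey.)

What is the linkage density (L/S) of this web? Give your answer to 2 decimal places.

L/S = 1.67

There are L = 15 links among S = 9 species.
L/S = 15/9 = 1.6667 ≈ 1.67.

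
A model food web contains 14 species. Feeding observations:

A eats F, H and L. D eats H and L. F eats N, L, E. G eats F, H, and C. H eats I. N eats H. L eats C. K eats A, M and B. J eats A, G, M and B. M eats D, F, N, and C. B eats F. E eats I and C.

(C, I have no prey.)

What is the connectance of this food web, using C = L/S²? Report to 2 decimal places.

C = 0.14

The web has S = 14 species and L = 28 feeding links.
C = L / S² = 28 / 196 = 0.1429 ≈ 0.14.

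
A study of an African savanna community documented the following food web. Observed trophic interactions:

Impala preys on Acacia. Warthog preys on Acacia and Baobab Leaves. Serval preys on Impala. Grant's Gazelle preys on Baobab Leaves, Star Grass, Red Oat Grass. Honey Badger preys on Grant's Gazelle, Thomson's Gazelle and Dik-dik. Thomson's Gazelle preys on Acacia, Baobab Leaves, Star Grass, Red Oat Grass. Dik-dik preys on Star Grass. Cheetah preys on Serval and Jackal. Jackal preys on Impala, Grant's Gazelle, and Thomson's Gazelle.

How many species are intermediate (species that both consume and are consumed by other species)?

Intermediate species (has both prey and predators): Impala, Thomson's Gazelle, Grant's Gazelle, Dik-dik, Jackal, Serval.
Count: 6.

6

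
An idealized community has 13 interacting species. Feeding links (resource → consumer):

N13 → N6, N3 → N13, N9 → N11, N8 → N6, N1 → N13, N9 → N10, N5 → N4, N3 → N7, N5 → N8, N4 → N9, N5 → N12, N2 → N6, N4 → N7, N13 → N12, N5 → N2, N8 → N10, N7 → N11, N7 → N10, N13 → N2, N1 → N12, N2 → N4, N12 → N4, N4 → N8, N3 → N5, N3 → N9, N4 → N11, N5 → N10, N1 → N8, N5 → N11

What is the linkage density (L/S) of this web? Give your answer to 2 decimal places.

L/S = 2.23

There are L = 29 links among S = 13 species.
L/S = 29/13 = 2.2308 ≈ 2.23.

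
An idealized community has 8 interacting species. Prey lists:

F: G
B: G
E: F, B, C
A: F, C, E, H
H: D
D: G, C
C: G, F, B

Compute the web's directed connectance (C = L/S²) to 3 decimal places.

C = 0.234

The web has S = 8 species and L = 15 feeding links.
C = L / S² = 15 / 64 = 0.2344 ≈ 0.234.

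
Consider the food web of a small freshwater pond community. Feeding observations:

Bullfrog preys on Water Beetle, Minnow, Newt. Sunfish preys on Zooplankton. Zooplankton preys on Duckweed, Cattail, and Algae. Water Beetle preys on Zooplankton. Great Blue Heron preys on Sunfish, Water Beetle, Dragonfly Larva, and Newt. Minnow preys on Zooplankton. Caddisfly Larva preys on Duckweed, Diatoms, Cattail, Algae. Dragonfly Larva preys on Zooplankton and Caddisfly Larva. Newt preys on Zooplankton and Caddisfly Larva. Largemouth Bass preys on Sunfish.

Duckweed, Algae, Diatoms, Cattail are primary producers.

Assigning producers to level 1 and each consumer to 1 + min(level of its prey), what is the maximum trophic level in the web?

4

Producers (level 1): Duckweed, Algae, Diatoms, Cattail.
Following each consumer down to its lowest-level prey: Duckweed → Caddisfly Larva → Dragonfly Larva → Great Blue Heron (levels 1 through 4).
All prey of Great Blue Heron (Dragonfly Larva 3, Newt 3, Sunfish 3, Water Beetle 3) are at level 3 or above, so Great Blue Heron is at level 1 + 3 = 4.
Every consumer has at least one prey at level 3 or below, so none exceeds level 4.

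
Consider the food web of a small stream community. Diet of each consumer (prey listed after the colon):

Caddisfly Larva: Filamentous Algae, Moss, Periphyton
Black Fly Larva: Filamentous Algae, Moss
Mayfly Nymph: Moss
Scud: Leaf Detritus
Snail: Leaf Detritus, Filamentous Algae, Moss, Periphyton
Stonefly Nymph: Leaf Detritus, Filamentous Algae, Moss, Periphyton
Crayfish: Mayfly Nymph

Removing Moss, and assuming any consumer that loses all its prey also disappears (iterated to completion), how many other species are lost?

Remove Moss.
Round 1: Mayfly Nymph (all prey gone) → extinct.
Round 2: Crayfish (all prey gone) → extinct.
No further losses. Total secondary extinctions: 2.

2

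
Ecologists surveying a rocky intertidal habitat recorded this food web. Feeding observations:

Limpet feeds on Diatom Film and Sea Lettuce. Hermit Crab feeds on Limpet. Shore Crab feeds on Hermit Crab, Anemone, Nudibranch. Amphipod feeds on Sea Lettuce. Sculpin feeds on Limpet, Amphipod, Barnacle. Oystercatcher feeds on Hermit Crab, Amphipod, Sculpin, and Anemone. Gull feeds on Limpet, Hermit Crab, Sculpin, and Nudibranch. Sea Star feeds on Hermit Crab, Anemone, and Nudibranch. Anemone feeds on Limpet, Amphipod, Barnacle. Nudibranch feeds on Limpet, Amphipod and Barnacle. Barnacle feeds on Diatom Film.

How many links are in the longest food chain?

3 links

One longest chain: Diatom Film → Barnacle → Nudibranch → Sea Star.
It has 4 species and 3 links.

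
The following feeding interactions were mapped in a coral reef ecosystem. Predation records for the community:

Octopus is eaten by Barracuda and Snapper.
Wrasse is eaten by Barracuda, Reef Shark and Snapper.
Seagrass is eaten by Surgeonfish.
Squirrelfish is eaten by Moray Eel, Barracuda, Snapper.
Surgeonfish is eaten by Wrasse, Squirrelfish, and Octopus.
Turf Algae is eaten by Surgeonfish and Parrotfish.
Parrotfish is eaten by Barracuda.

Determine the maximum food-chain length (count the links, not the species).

One longest chain: Turf Algae → Surgeonfish → Squirrelfish → Moray Eel.
It has 4 species and 3 links.

3 links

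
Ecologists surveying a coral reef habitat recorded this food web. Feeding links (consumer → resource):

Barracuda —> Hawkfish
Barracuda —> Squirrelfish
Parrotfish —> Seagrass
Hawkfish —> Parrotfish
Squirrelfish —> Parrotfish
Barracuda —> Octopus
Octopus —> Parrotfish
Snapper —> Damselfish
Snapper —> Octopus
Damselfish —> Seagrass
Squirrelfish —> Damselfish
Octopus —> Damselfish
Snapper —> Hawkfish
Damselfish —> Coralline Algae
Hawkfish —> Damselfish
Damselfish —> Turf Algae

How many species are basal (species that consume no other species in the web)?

3

Basal species (no prey listed): Seagrass, Coralline Algae, Turf Algae.
Count: 3.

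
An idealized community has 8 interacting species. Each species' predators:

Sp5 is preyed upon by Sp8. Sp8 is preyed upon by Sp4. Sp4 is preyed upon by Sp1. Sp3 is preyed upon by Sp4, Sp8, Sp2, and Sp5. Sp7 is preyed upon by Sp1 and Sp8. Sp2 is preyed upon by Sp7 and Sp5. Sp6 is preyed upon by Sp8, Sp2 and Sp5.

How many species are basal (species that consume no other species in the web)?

2

Basal species (no prey listed): Sp3, Sp6.
Count: 2.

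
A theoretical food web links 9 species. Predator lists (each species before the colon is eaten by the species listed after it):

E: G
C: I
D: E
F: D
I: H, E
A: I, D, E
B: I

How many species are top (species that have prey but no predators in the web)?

Top species (has prey, but nothing eats it): H, G.
Count: 2.

2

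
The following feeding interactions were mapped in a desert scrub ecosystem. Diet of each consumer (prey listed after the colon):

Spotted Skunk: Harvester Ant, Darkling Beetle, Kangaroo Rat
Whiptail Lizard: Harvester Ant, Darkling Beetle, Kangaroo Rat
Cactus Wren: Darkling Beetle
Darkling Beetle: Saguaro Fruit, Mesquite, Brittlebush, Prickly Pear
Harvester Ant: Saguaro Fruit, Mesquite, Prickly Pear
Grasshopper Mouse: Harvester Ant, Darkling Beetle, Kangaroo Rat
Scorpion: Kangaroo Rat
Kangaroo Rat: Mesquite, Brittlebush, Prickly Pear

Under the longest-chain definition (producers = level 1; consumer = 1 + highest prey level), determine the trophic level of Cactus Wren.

Trophic level 3

Saguaro Fruit is a producer → level 1.
Darkling Beetle eats Saguaro Fruit (level 1); other prey at levels: Mesquite 1, Brittlebush 1, Prickly Pear 1 → level 2.
Cactus Wren eats Darkling Beetle → level 3.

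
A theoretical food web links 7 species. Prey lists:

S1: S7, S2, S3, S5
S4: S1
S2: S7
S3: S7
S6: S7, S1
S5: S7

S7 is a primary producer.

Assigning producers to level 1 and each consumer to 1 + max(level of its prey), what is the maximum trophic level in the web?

Producers (level 1): S7.
S7 → S2 → S1 → S4 gives S4 level 4.
No species has a prey at level 4, so no species reaches level 5.

4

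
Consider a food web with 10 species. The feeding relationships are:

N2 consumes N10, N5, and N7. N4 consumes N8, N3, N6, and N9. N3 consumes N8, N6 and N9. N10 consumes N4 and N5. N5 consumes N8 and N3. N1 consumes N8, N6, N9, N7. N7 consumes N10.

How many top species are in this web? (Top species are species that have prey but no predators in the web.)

Top species (has prey, but nothing eats it): N2, N1.
Count: 2.

2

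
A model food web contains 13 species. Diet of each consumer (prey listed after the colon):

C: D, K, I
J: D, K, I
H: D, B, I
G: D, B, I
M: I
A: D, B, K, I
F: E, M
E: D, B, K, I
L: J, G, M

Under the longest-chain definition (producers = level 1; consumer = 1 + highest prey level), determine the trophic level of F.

Trophic level 3

D is a producer → level 1.
E eats D (level 1); other prey at levels: B 1, K 1, I 1 → level 2.
F eats E (level 2); other prey at levels: M 2 → level 3.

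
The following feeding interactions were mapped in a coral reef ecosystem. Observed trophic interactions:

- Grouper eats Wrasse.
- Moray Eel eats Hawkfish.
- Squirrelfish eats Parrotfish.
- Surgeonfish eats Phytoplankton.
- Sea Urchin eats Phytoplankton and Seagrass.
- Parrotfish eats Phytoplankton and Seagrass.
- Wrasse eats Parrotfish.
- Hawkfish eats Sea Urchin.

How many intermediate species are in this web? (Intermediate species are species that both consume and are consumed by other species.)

Intermediate species (has both prey and predators): Parrotfish, Sea Urchin, Hawkfish, Wrasse.
Count: 4.

4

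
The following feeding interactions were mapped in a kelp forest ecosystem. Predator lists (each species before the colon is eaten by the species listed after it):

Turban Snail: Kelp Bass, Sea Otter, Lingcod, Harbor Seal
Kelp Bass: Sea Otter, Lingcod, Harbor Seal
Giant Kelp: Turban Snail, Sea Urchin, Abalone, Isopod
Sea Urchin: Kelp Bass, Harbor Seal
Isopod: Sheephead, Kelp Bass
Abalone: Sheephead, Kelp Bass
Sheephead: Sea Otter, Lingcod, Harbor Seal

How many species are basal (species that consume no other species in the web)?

1

Basal species (no prey listed): Giant Kelp.
Count: 1.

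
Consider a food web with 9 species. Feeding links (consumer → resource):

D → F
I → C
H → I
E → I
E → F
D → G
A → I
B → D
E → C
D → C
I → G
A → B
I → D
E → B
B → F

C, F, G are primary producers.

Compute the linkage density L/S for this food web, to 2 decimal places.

There are L = 15 links among S = 9 species.
L/S = 15/9 = 1.6667 ≈ 1.67.

L/S = 1.67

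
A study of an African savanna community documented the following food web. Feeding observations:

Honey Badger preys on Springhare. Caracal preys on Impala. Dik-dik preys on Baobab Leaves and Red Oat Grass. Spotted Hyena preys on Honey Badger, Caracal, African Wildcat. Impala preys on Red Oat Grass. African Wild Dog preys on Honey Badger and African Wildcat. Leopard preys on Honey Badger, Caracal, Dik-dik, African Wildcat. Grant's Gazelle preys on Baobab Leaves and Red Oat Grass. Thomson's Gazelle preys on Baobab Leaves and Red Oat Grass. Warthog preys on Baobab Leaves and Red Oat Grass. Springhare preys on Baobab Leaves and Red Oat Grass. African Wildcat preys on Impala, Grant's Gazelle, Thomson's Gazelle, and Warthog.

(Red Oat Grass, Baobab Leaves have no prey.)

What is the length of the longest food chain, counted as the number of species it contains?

One longest chain: Red Oat Grass → Impala → Caracal → Leopard.
It has 4 species and 3 links.

4 species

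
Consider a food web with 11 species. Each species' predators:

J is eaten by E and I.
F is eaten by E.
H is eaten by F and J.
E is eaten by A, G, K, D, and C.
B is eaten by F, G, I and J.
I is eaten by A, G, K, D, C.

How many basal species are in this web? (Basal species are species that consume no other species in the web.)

Basal species (no prey listed): B, H.
Count: 2.

2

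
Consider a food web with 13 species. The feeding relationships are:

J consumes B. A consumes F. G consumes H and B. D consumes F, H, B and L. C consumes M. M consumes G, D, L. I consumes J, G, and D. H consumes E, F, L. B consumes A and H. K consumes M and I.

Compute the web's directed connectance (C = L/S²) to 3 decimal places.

C = 0.130

The web has S = 13 species and L = 22 feeding links.
C = L / S² = 22 / 169 = 0.1302 ≈ 0.130.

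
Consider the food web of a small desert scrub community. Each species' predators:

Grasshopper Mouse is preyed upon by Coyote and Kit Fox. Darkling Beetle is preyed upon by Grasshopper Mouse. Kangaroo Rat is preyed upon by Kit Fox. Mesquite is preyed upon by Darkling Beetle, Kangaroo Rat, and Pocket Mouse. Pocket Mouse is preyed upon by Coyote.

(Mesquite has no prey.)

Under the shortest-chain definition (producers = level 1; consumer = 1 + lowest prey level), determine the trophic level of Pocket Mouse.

Trophic level 2

Mesquite is a producer → level 1.
Pocket Mouse eats Mesquite → level 2.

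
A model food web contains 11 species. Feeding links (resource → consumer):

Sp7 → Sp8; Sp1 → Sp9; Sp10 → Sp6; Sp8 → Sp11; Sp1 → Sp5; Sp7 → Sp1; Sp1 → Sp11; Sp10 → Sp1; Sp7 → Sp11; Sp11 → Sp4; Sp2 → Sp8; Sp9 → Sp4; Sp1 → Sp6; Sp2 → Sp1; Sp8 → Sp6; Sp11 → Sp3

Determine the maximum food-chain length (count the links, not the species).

One longest chain: Sp2 → Sp1 → Sp9 → Sp4.
It has 4 species and 3 links.

3 links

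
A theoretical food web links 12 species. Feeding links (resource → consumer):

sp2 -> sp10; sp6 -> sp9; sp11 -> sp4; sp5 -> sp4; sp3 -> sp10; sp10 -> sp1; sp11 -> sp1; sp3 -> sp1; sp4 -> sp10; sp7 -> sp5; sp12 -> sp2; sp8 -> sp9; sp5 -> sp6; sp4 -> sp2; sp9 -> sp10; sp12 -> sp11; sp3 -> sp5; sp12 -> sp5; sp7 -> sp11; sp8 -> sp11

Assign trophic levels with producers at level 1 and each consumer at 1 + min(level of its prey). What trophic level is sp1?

Trophic level 2

sp3 is a producer → level 1.
sp1 eats sp3 → level 2.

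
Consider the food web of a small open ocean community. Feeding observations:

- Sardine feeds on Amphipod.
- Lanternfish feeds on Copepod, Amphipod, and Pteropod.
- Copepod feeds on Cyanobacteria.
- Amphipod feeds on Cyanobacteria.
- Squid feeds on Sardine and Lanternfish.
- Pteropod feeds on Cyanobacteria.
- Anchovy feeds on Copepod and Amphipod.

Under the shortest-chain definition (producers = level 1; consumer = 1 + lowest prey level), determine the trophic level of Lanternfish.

Trophic level 3

Cyanobacteria is a producer → level 1.
Amphipod eats Cyanobacteria → level 2.
Lanternfish eats Amphipod → level 3.
No prey of Lanternfish is below level 2, so 3 is the minimum.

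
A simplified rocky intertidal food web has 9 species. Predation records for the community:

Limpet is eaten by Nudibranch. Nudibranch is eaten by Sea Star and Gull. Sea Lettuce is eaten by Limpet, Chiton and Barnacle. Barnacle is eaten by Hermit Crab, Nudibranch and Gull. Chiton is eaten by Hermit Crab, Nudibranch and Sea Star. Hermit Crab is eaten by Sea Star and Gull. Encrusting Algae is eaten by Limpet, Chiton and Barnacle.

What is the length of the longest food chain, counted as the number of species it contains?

4 species

One longest chain: Sea Lettuce → Barnacle → Hermit Crab → Gull.
It has 4 species and 3 links.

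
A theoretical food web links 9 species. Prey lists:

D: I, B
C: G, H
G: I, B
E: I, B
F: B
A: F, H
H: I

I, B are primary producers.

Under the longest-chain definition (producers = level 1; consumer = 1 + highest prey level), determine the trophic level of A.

B is a producer → level 1.
F eats B → level 2.
A eats F (level 2); other prey at levels: H 2 → level 3.

Trophic level 3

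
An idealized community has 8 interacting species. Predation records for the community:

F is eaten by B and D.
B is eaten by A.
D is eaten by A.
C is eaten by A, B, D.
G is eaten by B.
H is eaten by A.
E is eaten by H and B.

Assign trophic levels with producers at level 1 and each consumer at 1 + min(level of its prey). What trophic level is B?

E is a producer → level 1.
B eats E → level 2.

Trophic level 2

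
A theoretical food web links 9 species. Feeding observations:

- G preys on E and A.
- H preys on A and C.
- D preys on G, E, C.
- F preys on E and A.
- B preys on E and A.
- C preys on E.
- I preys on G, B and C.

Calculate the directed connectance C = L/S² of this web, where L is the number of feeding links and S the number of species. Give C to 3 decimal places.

C = 0.185

The web has S = 9 species and L = 15 feeding links.
C = L / S² = 15 / 81 = 0.1852 ≈ 0.185.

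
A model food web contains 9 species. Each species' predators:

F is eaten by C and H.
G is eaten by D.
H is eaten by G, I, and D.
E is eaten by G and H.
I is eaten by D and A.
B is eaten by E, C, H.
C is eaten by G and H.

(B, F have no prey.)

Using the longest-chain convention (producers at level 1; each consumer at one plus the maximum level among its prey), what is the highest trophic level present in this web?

5

Producers (level 1): B, F.
B → E → H → I → D gives D level 5.
No species has a prey at level 5, so no species reaches level 6.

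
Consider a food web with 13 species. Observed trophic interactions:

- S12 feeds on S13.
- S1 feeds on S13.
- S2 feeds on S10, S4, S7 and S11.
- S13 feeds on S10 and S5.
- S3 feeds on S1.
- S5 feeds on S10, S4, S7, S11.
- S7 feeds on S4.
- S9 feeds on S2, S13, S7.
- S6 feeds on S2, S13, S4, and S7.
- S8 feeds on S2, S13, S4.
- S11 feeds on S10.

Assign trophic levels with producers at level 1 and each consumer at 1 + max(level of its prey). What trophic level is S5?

Trophic level 3

S10 is a producer → level 1.
S11 eats S10 → level 2.
S5 eats S11 (level 2); other prey at levels: S4 1, S10 1, S7 2 → level 3.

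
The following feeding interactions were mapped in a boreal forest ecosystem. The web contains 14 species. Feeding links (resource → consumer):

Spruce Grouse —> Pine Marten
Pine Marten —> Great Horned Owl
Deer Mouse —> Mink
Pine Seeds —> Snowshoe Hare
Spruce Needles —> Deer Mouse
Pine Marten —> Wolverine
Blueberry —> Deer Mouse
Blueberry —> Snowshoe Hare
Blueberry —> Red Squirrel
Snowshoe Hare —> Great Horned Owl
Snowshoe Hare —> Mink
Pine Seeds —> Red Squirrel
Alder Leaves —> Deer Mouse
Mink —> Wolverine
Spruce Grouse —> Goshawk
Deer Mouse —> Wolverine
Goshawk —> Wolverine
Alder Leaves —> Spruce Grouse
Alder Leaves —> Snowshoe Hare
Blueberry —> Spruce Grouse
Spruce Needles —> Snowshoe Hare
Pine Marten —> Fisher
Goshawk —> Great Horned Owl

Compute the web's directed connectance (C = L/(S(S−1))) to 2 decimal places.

The web has S = 14 species and L = 23 feeding links.
C = L / (S(S−1)) = 23 / 182 = 0.1264 ≈ 0.13.

C = 0.13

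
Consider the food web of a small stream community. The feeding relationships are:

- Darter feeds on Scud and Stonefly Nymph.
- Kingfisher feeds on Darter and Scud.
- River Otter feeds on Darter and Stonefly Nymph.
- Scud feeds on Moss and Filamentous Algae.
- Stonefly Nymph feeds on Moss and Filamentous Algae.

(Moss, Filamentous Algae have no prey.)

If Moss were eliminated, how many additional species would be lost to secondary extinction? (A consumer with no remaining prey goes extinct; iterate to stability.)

0

Remove Moss.
Every predator of it retains at least one other prey: Stonefly Nymph still has Filamentous Algae; Scud still has Filamentous Algae.
No consumer loses all prey, so no secondary extinctions occur.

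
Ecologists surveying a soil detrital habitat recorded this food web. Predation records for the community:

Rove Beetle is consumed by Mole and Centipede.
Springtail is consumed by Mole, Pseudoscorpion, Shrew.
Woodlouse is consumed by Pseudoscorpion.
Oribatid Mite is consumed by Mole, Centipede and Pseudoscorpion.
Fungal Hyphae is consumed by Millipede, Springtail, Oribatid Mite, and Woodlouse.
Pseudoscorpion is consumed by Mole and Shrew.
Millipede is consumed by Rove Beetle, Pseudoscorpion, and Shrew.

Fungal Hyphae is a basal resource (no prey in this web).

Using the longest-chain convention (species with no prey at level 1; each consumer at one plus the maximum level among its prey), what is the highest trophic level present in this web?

4

Basal resources (level 1): Fungal Hyphae.
Fungal Hyphae → Millipede → Rove Beetle → Centipede gives Centipede level 4.
No species has a prey at level 4, so no species reaches level 5.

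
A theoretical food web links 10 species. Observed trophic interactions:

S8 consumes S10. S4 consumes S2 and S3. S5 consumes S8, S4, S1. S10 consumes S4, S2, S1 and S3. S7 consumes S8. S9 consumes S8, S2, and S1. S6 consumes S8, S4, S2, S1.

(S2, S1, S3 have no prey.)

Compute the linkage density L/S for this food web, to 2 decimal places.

L/S = 1.80

There are L = 18 links among S = 10 species.
L/S = 18/10 = 1.8000 ≈ 1.80.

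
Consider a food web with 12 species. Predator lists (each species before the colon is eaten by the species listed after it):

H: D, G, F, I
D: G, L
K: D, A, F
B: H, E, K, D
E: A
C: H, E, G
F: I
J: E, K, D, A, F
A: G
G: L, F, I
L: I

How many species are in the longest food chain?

6 species

One longest chain: C → H → D → G → L → I.
It has 6 species and 5 links.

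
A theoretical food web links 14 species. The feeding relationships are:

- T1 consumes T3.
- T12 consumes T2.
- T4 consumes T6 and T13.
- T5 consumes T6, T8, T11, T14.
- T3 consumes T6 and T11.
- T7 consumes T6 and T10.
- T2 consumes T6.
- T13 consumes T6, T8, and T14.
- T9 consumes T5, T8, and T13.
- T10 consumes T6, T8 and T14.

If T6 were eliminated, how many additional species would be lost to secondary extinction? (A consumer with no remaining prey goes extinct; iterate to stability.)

2

Remove T6.
Round 1: T2 (all prey gone) → extinct.
Round 2: T12 (all prey gone) → extinct.
No further losses. Total secondary extinctions: 2.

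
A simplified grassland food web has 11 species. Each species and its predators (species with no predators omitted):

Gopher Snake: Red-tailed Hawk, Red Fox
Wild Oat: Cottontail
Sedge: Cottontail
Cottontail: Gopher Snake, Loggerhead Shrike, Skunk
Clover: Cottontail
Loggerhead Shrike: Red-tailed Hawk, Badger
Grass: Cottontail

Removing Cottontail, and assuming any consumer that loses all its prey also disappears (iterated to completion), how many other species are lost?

6

Remove Cottontail.
Round 1: Gopher Snake (all prey gone), Loggerhead Shrike (all prey gone), Skunk (all prey gone) → extinct.
Round 2: Red-tailed Hawk (all prey gone), Badger (all prey gone), Red Fox (all prey gone) → extinct.
No further losses. Total secondary extinctions: 6.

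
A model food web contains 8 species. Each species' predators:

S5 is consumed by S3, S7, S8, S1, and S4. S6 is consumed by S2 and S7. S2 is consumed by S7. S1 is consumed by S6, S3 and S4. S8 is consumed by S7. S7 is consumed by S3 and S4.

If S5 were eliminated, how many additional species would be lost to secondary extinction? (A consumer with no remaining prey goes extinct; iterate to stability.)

Remove S5.
Round 1: S1 (all prey gone), S8 (all prey gone) → extinct.
Round 2: S6 (all prey gone) → extinct.
Round 3: S2 (all prey gone) → extinct.
Round 4: S7 (all prey gone) → extinct.
Round 5: S3 (all prey gone), S4 (all prey gone) → extinct.
No further losses. Total secondary extinctions: 7.

7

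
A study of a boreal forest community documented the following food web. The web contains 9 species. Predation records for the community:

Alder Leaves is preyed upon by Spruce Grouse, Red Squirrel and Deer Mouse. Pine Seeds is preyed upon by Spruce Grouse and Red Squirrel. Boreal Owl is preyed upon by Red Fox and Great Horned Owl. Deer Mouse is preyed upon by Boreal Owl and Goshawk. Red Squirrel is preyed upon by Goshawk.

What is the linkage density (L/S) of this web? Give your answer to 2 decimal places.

L/S = 1.11

There are L = 10 links among S = 9 species.
L/S = 10/9 = 1.1111 ≈ 1.11.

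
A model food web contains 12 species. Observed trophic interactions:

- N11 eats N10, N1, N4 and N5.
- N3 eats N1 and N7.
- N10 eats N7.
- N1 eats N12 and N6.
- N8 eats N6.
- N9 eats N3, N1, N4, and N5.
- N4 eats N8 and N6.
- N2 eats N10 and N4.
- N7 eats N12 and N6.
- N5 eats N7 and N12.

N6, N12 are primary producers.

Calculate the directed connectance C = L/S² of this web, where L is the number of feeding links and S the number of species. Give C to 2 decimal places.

The web has S = 12 species and L = 22 feeding links.
C = L / S² = 22 / 144 = 0.1528 ≈ 0.15.

C = 0.15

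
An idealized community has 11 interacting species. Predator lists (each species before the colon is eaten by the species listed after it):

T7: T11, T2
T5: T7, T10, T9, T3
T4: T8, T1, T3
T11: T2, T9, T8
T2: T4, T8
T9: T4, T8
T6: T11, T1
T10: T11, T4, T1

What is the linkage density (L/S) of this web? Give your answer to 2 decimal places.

There are L = 21 links among S = 11 species.
L/S = 21/11 = 1.9091 ≈ 1.91.

L/S = 1.91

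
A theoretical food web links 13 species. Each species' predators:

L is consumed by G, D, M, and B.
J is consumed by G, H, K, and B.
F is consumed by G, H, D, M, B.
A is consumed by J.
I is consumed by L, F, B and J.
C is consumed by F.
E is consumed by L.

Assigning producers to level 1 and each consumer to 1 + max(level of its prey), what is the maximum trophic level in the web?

3

Producers (level 1): I, E, C, A.
I → L → B gives B level 3.
No species has a prey at level 3, so no species reaches level 4.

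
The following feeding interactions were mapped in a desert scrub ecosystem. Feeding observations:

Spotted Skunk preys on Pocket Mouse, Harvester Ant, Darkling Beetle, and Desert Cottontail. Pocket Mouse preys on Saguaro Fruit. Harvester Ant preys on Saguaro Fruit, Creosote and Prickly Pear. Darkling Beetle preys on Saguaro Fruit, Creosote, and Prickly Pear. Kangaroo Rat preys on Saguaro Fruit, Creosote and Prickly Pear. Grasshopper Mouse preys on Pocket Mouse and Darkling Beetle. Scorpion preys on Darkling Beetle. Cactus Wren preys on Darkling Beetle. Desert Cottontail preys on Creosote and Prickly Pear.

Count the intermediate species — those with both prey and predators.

4

Intermediate species (has both prey and predators): Darkling Beetle, Pocket Mouse, Harvester Ant, Desert Cottontail.
Count: 4.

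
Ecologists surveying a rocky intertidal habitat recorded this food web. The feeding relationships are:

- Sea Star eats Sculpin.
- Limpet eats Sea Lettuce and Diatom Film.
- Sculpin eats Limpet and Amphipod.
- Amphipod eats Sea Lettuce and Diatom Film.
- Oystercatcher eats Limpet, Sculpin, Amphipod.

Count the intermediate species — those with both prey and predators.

3

Intermediate species (has both prey and predators): Amphipod, Limpet, Sculpin.
Count: 3.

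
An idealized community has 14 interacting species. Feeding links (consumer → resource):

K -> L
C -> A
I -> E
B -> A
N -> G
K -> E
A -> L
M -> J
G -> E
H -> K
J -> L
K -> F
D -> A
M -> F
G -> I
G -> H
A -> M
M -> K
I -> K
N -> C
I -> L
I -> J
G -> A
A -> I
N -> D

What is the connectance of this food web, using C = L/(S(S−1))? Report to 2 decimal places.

The web has S = 14 species and L = 25 feeding links.
C = L / (S(S−1)) = 25 / 182 = 0.1374 ≈ 0.14.

C = 0.14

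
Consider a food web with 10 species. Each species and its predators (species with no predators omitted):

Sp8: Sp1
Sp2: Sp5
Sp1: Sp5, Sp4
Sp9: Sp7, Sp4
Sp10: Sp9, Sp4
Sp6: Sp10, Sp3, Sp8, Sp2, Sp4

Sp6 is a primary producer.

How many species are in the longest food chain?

One longest chain: Sp6 → Sp8 → Sp1 → Sp5.
It has 4 species and 3 links.

4 species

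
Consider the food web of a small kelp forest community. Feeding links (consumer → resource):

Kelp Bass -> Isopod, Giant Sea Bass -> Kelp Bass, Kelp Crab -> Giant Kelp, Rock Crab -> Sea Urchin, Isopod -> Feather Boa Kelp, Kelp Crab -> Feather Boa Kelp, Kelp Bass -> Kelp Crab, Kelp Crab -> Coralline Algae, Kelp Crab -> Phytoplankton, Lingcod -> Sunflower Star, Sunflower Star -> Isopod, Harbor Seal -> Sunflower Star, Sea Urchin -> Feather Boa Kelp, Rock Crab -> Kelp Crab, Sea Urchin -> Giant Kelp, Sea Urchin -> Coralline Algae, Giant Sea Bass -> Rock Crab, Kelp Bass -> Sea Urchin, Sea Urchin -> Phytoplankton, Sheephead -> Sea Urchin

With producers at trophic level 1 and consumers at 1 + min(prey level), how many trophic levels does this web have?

Producers (level 1): Giant Kelp, Phytoplankton, Feather Boa Kelp, Coralline Algae.
Following each consumer down to its lowest-level prey: Giant Kelp → Sea Urchin → Rock Crab → Giant Sea Bass (levels 1 through 4).
All prey of Giant Sea Bass (Rock Crab 3, Kelp Bass 3) are at level 3 or above, so Giant Sea Bass is at level 1 + 3 = 4.
Every consumer has at least one prey at level 3 or below, so none exceeds level 4.

4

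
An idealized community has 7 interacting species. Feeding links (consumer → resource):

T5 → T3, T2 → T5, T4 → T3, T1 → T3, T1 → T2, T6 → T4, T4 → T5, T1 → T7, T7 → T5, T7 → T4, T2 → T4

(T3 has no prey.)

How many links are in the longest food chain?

One longest chain: T3 → T5 → T4 → T2 → T1.
It has 5 species and 4 links.

4 links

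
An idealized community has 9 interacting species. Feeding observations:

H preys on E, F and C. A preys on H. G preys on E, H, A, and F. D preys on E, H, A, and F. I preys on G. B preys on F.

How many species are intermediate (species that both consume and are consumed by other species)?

Intermediate species (has both prey and predators): H, A, G.
Count: 3.

3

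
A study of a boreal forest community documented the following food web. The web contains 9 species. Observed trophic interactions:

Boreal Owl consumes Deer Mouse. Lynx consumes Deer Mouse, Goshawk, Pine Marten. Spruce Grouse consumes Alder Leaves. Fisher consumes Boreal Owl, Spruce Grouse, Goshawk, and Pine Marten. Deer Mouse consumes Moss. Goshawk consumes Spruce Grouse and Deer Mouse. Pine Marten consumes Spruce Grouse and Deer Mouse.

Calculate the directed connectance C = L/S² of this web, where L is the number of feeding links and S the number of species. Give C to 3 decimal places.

The web has S = 9 species and L = 14 feeding links.
C = L / S² = 14 / 81 = 0.1728 ≈ 0.173.

C = 0.173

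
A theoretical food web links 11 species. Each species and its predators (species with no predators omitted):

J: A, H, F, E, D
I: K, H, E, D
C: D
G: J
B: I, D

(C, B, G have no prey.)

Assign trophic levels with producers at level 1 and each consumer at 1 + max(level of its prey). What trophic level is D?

Trophic level 3

G is a producer → level 1.
J eats G → level 2.
D eats J (level 2); other prey at levels: C 1, B 1, I 2 → level 3.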